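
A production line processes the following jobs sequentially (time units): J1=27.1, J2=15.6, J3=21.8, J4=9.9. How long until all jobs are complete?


Sequential makespan: sum all processing times
= 27.1 + 15.6 + 21.8 + 9.9
= 74.4 time units


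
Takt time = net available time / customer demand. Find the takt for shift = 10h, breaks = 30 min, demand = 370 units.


Available = 10×60 - 30 = 570 min
Takt time = 570 / 370
= 1.54 min/unit


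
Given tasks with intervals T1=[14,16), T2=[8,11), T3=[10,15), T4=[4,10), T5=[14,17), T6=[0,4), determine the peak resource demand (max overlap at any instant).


Check each time point for overlaps:
  t=14: 3 tasks active (T1, T3, T5)
Max concurrent = 3


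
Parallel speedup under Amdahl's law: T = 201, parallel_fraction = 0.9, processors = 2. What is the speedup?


Amdahl's law: T_p = T × ((1-p) + p/N)
= 201 × ((1-0.9) + 0.9/2)
= 201 × (0.10 + 0.4500)
= 201 × 0.5500
= 110.55
Speedup = 201/110.55
= 1.82×


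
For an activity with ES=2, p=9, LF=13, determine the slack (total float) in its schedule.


EF = ES + duration = 2 + 9 = 11
LS = LF - duration = 13 - 9 = 4
Total Float = LF - EF = 13 - 11
(or LS - ES = 4 - 2)
= 2


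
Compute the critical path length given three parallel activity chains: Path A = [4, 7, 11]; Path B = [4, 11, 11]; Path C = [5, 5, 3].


Path A: 4 + 7 + 11 = 22
Path B: 4 + 11 + 11 = 26
Path C: 5 + 5 + 3 = 13
Critical path = longest = max(22, 26, 13)
= 26 (Path B)


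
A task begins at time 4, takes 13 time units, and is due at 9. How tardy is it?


Completion = start + processing = 4 + 13 = 17
Tardiness = max(0, C - d) = max(0, 17 - 9)
= max(0, 8)
= 8


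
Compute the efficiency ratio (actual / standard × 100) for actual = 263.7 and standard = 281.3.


Efficiency = (actual / standard) × 100
= (263.7 / 281.3) × 100
= 93.7%


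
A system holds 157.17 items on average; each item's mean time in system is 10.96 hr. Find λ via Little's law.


Little's law: L = λW → λ = L / W
= 157.17 / 10.96
= 14.34 per hour


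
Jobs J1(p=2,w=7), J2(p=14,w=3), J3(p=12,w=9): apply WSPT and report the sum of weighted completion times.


WSPT order (by p/w): J1 → J3 → J2
  J1: C=2, w·C=7×2=14
  J3: C=14, w·C=9×14=126
  J2: C=28, w·C=3×28=84
Σ w·C = 224
= 224


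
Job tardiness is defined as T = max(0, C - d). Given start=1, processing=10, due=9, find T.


Completion = start + processing = 1 + 10 = 11
Tardiness = max(0, C - d) = max(0, 11 - 9)
= max(0, 2)
= 2


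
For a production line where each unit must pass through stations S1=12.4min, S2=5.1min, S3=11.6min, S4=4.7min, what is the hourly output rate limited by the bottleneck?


Bottleneck = longest station time
Station times: [12.4, 5.1, 11.6, 4.7]
Max = 12.4 min
Rate = 60 / 12.4
= 4.84 units/hour (bottleneck: 12.4min)


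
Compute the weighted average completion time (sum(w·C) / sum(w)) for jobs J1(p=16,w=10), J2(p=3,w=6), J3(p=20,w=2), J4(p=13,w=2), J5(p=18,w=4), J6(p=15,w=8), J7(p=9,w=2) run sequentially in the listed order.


Completion times:
  J1: C=16, w×C=10×16=160
  J2: C=19, w×C=6×19=114
  J3: C=39, w×C=2×39=78
  J4: C=52, w×C=2×52=104
  J5: C=70, w×C=4×70=280
  J6: C=85, w×C=8×85=680
  J7: C=94, w×C=2×94=188
Sum w×C = 1604
Sum w = 34
Weighted avg = 1604/34
= 47.18


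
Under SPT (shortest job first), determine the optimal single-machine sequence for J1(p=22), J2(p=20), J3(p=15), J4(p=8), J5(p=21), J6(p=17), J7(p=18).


SPT: sort by shortest processing time
  J4: p=8
  J3: p=15
  J6: p=17
  J7: p=18
  J2: p=20
  J5: p=21
  J1: p=22
Order: J4 → J3 → J6 → J7 → J2 → J5 → J1


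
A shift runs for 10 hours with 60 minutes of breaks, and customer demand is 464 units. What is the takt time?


Available = 10×60 - 60 = 540 min
Takt time = 540 / 464
= 1.16 min/unit


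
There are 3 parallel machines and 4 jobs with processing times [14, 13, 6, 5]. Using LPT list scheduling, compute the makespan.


Jobs (LPT sorted): [14, 13, 6, 5]
Machines: 3
  J=14 → Machine 1 (load: 0+14=14)
  J=13 → Machine 2 (load: 0+13=13)
  J=6 → Machine 3 (load: 0+6=6)
  J=5 → Machine 3 (load: 6+5=11)
Machine loads: [14, 13, 11]
Makespan = max = 14 time units


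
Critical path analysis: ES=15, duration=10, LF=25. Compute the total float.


EF = ES + duration = 15 + 10 = 25
LS = LF - duration = 25 - 10 = 15
Total Float = LF - EF = 25 - 25
(or LS - ES = 15 - 15)
= 0


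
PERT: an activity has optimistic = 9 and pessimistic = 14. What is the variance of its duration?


σ² = ((p - o) / 6)² = (p - o)² / 36
= (14 - 9)² / 36
= 5² / 36
= 25 / 36
= 0.6944


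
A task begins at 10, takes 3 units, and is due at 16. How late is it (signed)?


Completion = 10 + 3 = 13
Lateness = C - d = 13 - 16
= -3


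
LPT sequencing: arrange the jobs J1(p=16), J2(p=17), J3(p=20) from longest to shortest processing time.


LPT: sort by longest processing time first
  J3: p=20
  J2: p=17
  J1: p=16
Order: J3 → J2 → J1


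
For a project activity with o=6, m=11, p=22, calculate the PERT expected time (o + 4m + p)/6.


te = (o + 4m + p) / 6
= (6 + 4×11 + 22) / 6
= (6 + 44 + 22) / 6
= 72 / 6
= 12.00


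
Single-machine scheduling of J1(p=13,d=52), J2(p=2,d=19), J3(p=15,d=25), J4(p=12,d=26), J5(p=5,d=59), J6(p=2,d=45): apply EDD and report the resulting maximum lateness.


EDD order: J2 → J3 → J4 → J6 → J1 → J5
Completion and lateness:
  J2: C=2, d=19, L=2-19=-17
  J3: C=17, d=25, L=17-25=-8
  J4: C=29, d=26, L=29-26=3
  J6: C=31, d=45, L=31-45=-14
  J1: C=44, d=52, L=44-52=-8
  J5: C=49, d=59, L=49-59=-10
Lmax = max(-17, -8, 3, -14, -8, -10)
= 3


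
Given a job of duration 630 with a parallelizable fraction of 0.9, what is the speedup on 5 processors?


Amdahl's law: T_p = T × ((1-p) + p/N)
= 630 × ((1-0.9) + 0.9/5)
= 630 × (0.10 + 0.1800)
= 630 × 0.2800
= 176.40
Speedup = 630/176.40
= 3.57×


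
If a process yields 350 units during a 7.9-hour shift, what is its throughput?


Throughput = units / time
= 350 / 7.9
= 44.3 units/hour


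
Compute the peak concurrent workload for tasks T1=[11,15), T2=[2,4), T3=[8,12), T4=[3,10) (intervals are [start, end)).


Check each time point for overlaps:
  t=3: 2 tasks active (T2, T4)
Max concurrent = 2


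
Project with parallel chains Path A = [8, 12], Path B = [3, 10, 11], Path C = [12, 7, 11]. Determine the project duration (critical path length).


Path A: 8 + 12 = 20
Path B: 3 + 10 + 11 = 24
Path C: 12 + 7 + 11 = 30
Critical path = longest = max(20, 24, 30)
= 30 (Path C)


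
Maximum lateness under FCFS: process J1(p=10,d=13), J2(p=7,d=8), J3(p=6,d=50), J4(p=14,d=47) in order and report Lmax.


Lateness per job (L = C - d):
  J1: C=10, d=13, L=-3
  J2: C=17, d=8, L=9
  J3: C=23, d=50, L=-27
  J4: C=37, d=47, L=-10
Lmax = max(-3, 9, -27, -10)
= 9


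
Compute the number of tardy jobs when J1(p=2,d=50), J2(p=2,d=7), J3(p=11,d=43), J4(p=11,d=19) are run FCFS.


Completion vs due date:
  J1: C=2, d=50 → on time
  J2: C=4, d=7 → on time
  J3: C=15, d=43 → on time
  J4: C=26, d=19 → TARDY
Tardy jobs: J4
Count = 1


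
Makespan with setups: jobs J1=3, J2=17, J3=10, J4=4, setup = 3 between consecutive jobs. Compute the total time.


Makespan = Σ processing + (n-1) × setup
= (3 + 17 + 10 + 4) + (4-1)×3
= 34 + 9
= 43 time units


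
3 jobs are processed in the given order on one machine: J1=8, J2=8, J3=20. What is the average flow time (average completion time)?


Completion times:
  J1: completes at 8
  J2: completes at 16
  J3: completes at 36
Sum = 60
Average = 60/3
= 20.00


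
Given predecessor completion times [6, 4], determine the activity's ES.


ES = max of all predecessor completion times
Predecessors: [6, 4]
ES = max(6, 4)
= 6


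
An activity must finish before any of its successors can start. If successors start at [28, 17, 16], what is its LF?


LF = min of all successor start times
Successors start at: [28, 17, 16]
LF = min(28, 17, 16)
= 16


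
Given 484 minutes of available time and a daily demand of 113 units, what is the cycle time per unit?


Cycle time = available time / demand
= 484 / 113
= 4.28 min/unit


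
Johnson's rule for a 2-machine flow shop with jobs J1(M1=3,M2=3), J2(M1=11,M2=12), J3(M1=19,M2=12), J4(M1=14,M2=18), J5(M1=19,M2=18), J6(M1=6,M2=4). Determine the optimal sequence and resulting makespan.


Johnson's rule:
Group 1 (M1≤M2, sort by M1): ['J1', 'J2', 'J4']
Group 2 (M1>M2, sort desc M2): ['J5', 'J3', 'J6']
Sequence: J1 → J2 → J4 → J5 → J3 → J6
Makespan calculation:
  J1: M1 done=3, M2 done=6
  J2: M1 done=14, M2 done=26
  J4: M1 done=28, M2 done=46
  J5: M1 done=47, M2 done=65
  J3: M1 done=66, M2 done=78
  J6: M1 done=72, M2 done=82
= Sequence: J1 → J2 → J4 → J5 → J3 → J6, Makespan: 82


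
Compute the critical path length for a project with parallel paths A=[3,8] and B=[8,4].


Path A: 3 + 8 = 11
Path B: 8 + 4 = 12
Critical path = longest = max(11, 12)
= 12 (Path B)


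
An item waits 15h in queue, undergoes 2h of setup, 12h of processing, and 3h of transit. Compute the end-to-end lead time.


Lead time = queue + setup + processing + transit
= 15 + 2 + 12 + 3
= 32 hours


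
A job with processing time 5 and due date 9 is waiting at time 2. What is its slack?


Slack = due - current_time - processing
= 9 - 2 - 5
= 2


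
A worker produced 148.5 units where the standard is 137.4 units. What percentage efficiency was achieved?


Efficiency = (actual / standard) × 100
= (148.5 / 137.4) × 100
= 108.1%


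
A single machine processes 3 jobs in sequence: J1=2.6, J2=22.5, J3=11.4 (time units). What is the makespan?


Sequential makespan: sum all processing times
= 2.6 + 22.5 + 11.4
= 36.5 time units


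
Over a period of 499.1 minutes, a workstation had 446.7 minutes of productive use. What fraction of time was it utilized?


Utilization = busy / total × 100
= 446.7 / 499.1 × 100
= 89.5%


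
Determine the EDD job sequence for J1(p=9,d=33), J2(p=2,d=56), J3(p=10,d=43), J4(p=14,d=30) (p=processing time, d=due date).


EDD: sort by earliest due date
  J4: d=30, p=14
  J1: d=33, p=9
  J3: d=43, p=10
  J2: d=56, p=2
Order: J4 → J1 → J3 → J2


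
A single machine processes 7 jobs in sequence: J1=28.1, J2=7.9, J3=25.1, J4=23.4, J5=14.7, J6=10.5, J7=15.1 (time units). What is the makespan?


Sequential makespan: sum all processing times
= 28.1 + 7.9 + 25.1 + 23.4 + 14.7 + 10.5 + 15.1
= 124.8 time units


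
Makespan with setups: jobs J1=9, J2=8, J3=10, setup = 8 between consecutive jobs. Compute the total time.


Makespan = Σ processing + (n-1) × setup
= (9 + 8 + 10) + (3-1)×8
= 27 + 16
= 43 time units


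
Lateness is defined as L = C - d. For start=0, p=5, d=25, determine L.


Completion = 0 + 5 = 5
Lateness = C - d = 5 - 25
= -20


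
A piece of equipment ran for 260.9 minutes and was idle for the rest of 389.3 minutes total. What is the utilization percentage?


Utilization = busy / total × 100
= 260.9 / 389.3 × 100
= 67.0%


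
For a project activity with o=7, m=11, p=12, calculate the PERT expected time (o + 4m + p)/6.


te = (o + 4m + p) / 6
= (7 + 4×11 + 12) / 6
= (7 + 44 + 12) / 6
= 63 / 6
= 10.50


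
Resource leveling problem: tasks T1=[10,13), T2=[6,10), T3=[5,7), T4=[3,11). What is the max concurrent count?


Check each time point for overlaps:
  t=6: 3 tasks active (T2, T3, T4)
Max concurrent = 3


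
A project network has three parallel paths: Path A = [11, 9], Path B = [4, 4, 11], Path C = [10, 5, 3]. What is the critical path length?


Path A: 11 + 9 = 20
Path B: 4 + 4 + 11 = 19
Path C: 10 + 5 + 3 = 18
Critical path = longest = max(20, 19, 18)
= 20 (Path A)


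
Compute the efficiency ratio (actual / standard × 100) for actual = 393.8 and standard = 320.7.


Efficiency = (actual / standard) × 100
= (393.8 / 320.7) × 100
= 122.8%


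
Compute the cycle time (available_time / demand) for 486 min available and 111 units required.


Cycle time = available time / demand
= 486 / 111
= 4.38 min/unit


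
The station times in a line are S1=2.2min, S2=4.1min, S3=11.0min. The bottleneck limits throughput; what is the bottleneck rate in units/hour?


Bottleneck = longest station time
Station times: [2.2, 4.1, 11.0]
Max = 11.0 min
Rate = 60 / 11.0
= 5.45 units/hour (bottleneck: 11.0min)


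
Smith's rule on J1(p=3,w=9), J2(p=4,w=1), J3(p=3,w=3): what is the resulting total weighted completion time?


WSPT order (by p/w): J1 → J3 → J2
  J1: C=3, w·C=9×3=27
  J3: C=6, w·C=3×6=18
  J2: C=10, w·C=1×10=10
Σ w·C = 55
= 55


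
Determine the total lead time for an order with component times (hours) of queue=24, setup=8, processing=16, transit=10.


Lead time = queue + setup + processing + transit
= 24 + 8 + 16 + 10
= 58 hours


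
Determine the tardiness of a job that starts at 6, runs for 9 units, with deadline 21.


Completion = start + processing = 6 + 9 = 15
Tardiness = max(0, C - d) = max(0, 15 - 21)
= max(0, -6)
= 0


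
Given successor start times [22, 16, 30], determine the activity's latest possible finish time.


LF = min of all successor start times
Successors start at: [22, 16, 30]
LF = min(22, 16, 30)
= 16


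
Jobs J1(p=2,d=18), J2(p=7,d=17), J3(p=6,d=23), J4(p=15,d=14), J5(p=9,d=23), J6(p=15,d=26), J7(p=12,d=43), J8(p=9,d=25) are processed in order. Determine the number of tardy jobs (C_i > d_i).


Completion vs due date:
  J1: C=2, d=18 → on time
  J2: C=9, d=17 → on time
  J3: C=15, d=23 → on time
  J4: C=30, d=14 → TARDY
  J5: C=39, d=23 → TARDY
  J6: C=54, d=26 → TARDY
  J7: C=66, d=43 → TARDY
  J8: C=75, d=25 → TARDY
Tardy jobs: J4, J5, J6, J7, J8
Count = 5


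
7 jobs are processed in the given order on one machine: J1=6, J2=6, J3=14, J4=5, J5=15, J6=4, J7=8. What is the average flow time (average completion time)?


Completion times:
  J1: completes at 6
  J2: completes at 12
  J3: completes at 26
  J4: completes at 31
  J5: completes at 46
  J6: completes at 50
  J7: completes at 58
Sum = 229
Average = 229/7
= 32.71


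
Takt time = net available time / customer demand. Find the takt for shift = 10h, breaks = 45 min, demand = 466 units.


Available = 10×60 - 45 = 555 min
Takt time = 555 / 466
= 1.19 min/unit


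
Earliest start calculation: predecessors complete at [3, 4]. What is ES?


ES = max of all predecessor completion times
Predecessors: [3, 4]
ES = max(3, 4)
= 4


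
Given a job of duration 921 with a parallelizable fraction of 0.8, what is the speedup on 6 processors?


Amdahl's law: T_p = T × ((1-p) + p/N)
= 921 × ((1-0.8) + 0.8/6)
= 921 × (0.20 + 0.1333)
= 921 × 0.3333
= 307.00
Speedup = 921/307.00
= 3.00×


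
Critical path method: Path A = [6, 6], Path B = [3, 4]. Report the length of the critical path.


Path A: 6 + 6 = 12
Path B: 3 + 4 = 7
Critical path = longest = max(12, 7)
= 12 (Path A)


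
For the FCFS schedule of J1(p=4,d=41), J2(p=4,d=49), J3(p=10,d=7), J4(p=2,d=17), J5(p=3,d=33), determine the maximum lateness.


Lateness per job (L = C - d):
  J1: C=4, d=41, L=-37
  J2: C=8, d=49, L=-41
  J3: C=18, d=7, L=11
  J4: C=20, d=17, L=3
  J5: C=23, d=33, L=-10
Lmax = max(-37, -41, 11, 3, -10)
= 11


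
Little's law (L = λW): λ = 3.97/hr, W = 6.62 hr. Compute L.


Little's law: L = λ × W
= 3.97 × 6.62
= 26.28


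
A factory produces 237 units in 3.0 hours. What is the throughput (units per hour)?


Throughput = units / time
= 237 / 3.0
= 79.0 units/hour


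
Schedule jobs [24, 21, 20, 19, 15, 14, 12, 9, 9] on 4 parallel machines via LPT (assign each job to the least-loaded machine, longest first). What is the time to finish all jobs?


Jobs (LPT sorted): [24, 21, 20, 19, 15, 14, 12, 9, 9]
Machines: 4
  J=24 → Machine 1 (load: 0+24=24)
  J=21 → Machine 2 (load: 0+21=21)
  J=20 → Machine 3 (load: 0+20=20)
  J=19 → Machine 4 (load: 0+19=19)
  J=15 → Machine 4 (load: 19+15=34)
  J=14 → Machine 3 (load: 20+14=34)
  J=12 → Machine 2 (load: 21+12=33)
  J=9 → Machine 1 (load: 24+9=33)
  J=9 → Machine 1 (load: 33+9=42)
Machine loads: [42, 33, 34, 34]
Makespan = max = 42 time units


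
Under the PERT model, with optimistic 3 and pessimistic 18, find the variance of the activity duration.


σ² = ((p - o) / 6)² = (p - o)² / 36
= (18 - 3)² / 36
= 15² / 36
= 225 / 36
= 6.2500


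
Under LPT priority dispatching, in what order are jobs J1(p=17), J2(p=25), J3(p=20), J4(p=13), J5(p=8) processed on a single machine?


LPT: sort by longest processing time first
  J2: p=25
  J3: p=20
  J1: p=17
  J4: p=13
  J5: p=8
Order: J2 → J3 → J1 → J4 → J5


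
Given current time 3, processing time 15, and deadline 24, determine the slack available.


Slack = due - current_time - processing
= 24 - 3 - 15
= 6


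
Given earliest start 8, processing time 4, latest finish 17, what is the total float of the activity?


EF = ES + duration = 8 + 4 = 12
LS = LF - duration = 17 - 4 = 13
Total Float = LF - EF = 17 - 12
(or LS - ES = 13 - 8)
= 5


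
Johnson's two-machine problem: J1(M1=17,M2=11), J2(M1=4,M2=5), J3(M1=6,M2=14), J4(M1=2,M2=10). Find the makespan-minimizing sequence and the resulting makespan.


Johnson's rule:
Group 1 (M1≤M2, sort by M1): ['J4', 'J2', 'J3']
Group 2 (M1>M2, sort desc M2): ['J1']
Sequence: J4 → J2 → J3 → J1
Makespan calculation:
  J4: M1 done=2, M2 done=12
  J2: M1 done=6, M2 done=17
  J3: M1 done=12, M2 done=31
  J1: M1 done=29, M2 done=42
= Sequence: J4 → J2 → J3 → J1, Makespan: 42


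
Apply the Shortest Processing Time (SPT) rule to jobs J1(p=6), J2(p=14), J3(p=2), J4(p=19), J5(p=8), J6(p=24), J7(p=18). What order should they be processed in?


SPT: sort by shortest processing time
  J3: p=2
  J1: p=6
  J5: p=8
  J2: p=14
  J7: p=18
  J4: p=19
  J6: p=24
Order: J3 → J1 → J5 → J2 → J7 → J4 → J6


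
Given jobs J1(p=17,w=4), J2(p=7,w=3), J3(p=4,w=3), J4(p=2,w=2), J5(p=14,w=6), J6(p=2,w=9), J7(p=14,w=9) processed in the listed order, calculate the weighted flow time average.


Completion times:
  J1: C=17, w×C=4×17=68
  J2: C=24, w×C=3×24=72
  J3: C=28, w×C=3×28=84
  J4: C=30, w×C=2×30=60
  J5: C=44, w×C=6×44=264
  J6: C=46, w×C=9×46=414
  J7: C=60, w×C=9×60=540
Sum w×C = 1502
Sum w = 36
Weighted avg = 1502/36
= 41.72


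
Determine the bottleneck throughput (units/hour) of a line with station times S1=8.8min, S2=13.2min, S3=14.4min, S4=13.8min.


Bottleneck = longest station time
Station times: [8.8, 13.2, 14.4, 13.8]
Max = 14.4 min
Rate = 60 / 14.4
= 4.17 units/hour (bottleneck: 14.4min)


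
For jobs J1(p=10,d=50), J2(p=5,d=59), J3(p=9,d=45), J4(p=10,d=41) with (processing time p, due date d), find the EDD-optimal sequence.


EDD: sort by earliest due date
  J4: d=41, p=10
  J3: d=45, p=9
  J1: d=50, p=10
  J2: d=59, p=5
Order: J4 → J3 → J1 → J2


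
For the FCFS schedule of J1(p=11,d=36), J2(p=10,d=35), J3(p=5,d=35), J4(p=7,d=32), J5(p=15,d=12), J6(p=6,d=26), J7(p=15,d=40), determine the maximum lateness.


Lateness per job (L = C - d):
  J1: C=11, d=36, L=-25
  J2: C=21, d=35, L=-14
  J3: C=26, d=35, L=-9
  J4: C=33, d=32, L=1
  J5: C=48, d=12, L=36
  J6: C=54, d=26, L=28
  J7: C=69, d=40, L=29
Lmax = max(-25, -14, -9, 1, 36, 28, 29)
= 36


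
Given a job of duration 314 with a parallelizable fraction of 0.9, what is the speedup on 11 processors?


Amdahl's law: T_p = T × ((1-p) + p/N)
= 314 × ((1-0.9) + 0.9/11)
= 314 × (0.10 + 0.0818)
= 314 × 0.1818
= 57.09
Speedup = 314/57.09
= 5.50×


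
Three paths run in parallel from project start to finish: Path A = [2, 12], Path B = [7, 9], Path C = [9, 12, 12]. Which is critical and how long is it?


Path A: 2 + 12 = 14
Path B: 7 + 9 = 16
Path C: 9 + 12 + 12 = 33
Critical path = longest = max(14, 16, 33)
= 33 (Path C)


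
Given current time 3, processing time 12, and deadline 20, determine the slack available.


Slack = due - current_time - processing
= 20 - 3 - 12
= 5


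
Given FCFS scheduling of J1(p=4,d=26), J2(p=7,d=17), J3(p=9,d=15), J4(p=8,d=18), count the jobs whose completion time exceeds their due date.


Completion vs due date:
  J1: C=4, d=26 → on time
  J2: C=11, d=17 → on time
  J3: C=20, d=15 → TARDY
  J4: C=28, d=18 → TARDY
Tardy jobs: J3, J4
Count = 2


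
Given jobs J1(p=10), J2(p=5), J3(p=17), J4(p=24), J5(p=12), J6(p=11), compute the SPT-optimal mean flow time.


SPT order: J2 → J1 → J6 → J5 → J3 → J4
Completion times:
  J2: C=5
  J1: C=15
  J6: C=26
  J5: C=38
  J3: C=55
  J4: C=79
Sum = 218, n = 6
Mean flow = 218/6
= 36.33


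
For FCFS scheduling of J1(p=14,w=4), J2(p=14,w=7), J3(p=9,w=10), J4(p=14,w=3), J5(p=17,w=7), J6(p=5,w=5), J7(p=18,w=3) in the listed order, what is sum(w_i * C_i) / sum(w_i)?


Completion times:
  J1: C=14, w×C=4×14=56
  J2: C=28, w×C=7×28=196
  J3: C=37, w×C=10×37=370
  J4: C=51, w×C=3×51=153
  J5: C=68, w×C=7×68=476
  J6: C=73, w×C=5×73=365
  J7: C=91, w×C=3×91=273
Sum w×C = 1889
Sum w = 39
Weighted avg = 1889/39
= 48.44


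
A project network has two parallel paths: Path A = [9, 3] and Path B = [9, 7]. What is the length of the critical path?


Path A: 9 + 3 = 12
Path B: 9 + 7 = 16
Critical path = longest = max(12, 16)
= 16 (Path B)


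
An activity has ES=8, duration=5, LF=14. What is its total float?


EF = ES + duration = 8 + 5 = 13
LS = LF - duration = 14 - 5 = 9
Total Float = LF - EF = 14 - 13
(or LS - ES = 9 - 8)
= 1


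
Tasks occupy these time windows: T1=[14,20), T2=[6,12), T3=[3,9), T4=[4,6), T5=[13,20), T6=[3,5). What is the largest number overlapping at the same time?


Check each time point for overlaps:
  t=4: 3 tasks active (T3, T4, T6)
Max concurrent = 3


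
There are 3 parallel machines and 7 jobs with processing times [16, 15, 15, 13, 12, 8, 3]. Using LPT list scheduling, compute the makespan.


Jobs (LPT sorted): [16, 15, 15, 13, 12, 8, 3]
Machines: 3
  J=16 → Machine 1 (load: 0+16=16)
  J=15 → Machine 2 (load: 0+15=15)
  J=15 → Machine 3 (load: 0+15=15)
  J=13 → Machine 2 (load: 15+13=28)
  J=12 → Machine 3 (load: 15+12=27)
  J=8 → Machine 1 (load: 16+8=24)
  J=3 → Machine 1 (load: 24+3=27)
Machine loads: [27, 28, 27]
Makespan = max = 28 time units


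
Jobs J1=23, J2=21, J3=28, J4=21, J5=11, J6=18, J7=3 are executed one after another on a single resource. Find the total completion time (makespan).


Sequential makespan: sum all processing times
= 23 + 21 + 28 + 21 + 11 + 18 + 3
= 125 time units


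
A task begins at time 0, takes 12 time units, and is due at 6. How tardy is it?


Completion = start + processing = 0 + 12 = 12
Tardiness = max(0, C - d) = max(0, 12 - 6)
= max(0, 6)
= 6


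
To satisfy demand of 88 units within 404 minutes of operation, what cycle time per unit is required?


Cycle time = available time / demand
= 404 / 88
= 4.59 min/unit


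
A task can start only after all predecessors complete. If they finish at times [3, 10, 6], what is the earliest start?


ES = max of all predecessor completion times
Predecessors: [3, 10, 6]
ES = max(3, 10, 6)
= 10


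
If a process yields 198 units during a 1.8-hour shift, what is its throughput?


Throughput = units / time
= 198 / 1.8
= 110.0 units/hour


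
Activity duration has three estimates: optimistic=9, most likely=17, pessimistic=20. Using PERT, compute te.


te = (o + 4m + p) / 6
= (9 + 4×17 + 20) / 6
= (9 + 68 + 20) / 6
= 97 / 6
= 16.17


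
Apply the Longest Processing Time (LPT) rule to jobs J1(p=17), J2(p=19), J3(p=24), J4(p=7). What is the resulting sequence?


LPT: sort by longest processing time first
  J3: p=24
  J2: p=19
  J1: p=17
  J4: p=7
Order: J3 → J2 → J1 → J4


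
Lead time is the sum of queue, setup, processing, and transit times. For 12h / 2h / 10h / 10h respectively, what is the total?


Lead time = queue + setup + processing + transit
= 12 + 2 + 10 + 10
= 34 hours


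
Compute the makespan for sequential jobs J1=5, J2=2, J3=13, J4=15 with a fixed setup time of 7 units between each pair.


Makespan = Σ processing + (n-1) × setup
= (5 + 2 + 13 + 15) + (4-1)×7
= 35 + 21
= 56 time units


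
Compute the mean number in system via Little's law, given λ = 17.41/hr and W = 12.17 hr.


Little's law: L = λ × W
= 17.41 × 12.17
= 211.88


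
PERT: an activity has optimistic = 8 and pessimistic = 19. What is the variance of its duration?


σ² = ((p - o) / 6)² = (p - o)² / 36
= (19 - 8)² / 36
= 11² / 36
= 121 / 36
= 3.3611


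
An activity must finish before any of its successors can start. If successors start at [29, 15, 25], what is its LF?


LF = min of all successor start times
Successors start at: [29, 15, 25]
LF = min(29, 15, 25)
= 15


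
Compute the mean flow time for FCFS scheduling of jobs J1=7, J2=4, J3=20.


Completion times:
  J1: completes at 7
  J2: completes at 11
  J3: completes at 31
Sum = 49
Average = 49/3
= 16.33


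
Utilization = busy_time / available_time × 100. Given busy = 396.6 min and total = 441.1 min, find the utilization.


Utilization = busy / total × 100
= 396.6 / 441.1 × 100
= 89.9%


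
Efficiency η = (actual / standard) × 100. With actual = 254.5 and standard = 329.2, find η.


Efficiency = (actual / standard) × 100
= (254.5 / 329.2) × 100
= 77.3%


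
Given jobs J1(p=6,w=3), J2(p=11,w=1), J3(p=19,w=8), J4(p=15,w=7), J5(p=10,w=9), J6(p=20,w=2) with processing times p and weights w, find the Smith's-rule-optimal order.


WSPT (Smith's rule): sort by p/w ascending
  J5: p/w = 10/9 = 1.111
  J1: p/w = 6/3 = 2.000
  J4: p/w = 15/7 = 2.143
  J3: p/w = 19/8 = 2.375
  J6: p/w = 20/2 = 10.000
  J2: p/w = 11/1 = 11.000
Order: J5 → J1 → J4 → J3 → J6 → J2


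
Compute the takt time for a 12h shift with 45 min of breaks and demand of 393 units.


Available = 12×60 - 45 = 675 min
Takt time = 675 / 393
= 1.72 min/unit


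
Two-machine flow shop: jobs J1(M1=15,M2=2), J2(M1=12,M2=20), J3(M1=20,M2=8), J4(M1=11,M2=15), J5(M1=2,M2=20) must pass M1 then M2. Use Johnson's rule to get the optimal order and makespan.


Johnson's rule:
Group 1 (M1≤M2, sort by M1): ['J5', 'J4', 'J2']
Group 2 (M1>M2, sort desc M2): ['J3', 'J1']
Sequence: J5 → J4 → J2 → J3 → J1
Makespan calculation:
  J5: M1 done=2, M2 done=22
  J4: M1 done=13, M2 done=37
  J2: M1 done=25, M2 done=57
  J3: M1 done=45, M2 done=65
  J1: M1 done=60, M2 done=67
= Sequence: J5 → J4 → J2 → J3 → J1, Makespan: 67


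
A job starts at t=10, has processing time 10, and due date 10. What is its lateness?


Completion = 10 + 10 = 20
Lateness = C - d = 20 - 10
= 10


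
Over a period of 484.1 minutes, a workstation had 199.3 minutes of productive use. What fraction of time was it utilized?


Utilization = busy / total × 100
= 199.3 / 484.1 × 100
= 41.2%


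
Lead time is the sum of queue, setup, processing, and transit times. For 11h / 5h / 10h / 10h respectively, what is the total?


Lead time = queue + setup + processing + transit
= 11 + 5 + 10 + 10
= 36 hours


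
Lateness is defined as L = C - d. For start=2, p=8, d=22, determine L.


Completion = 2 + 8 = 10
Lateness = C - d = 10 - 22
= -12


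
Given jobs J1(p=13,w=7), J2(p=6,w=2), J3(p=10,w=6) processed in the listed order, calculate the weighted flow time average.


Completion times:
  J1: C=13, w×C=7×13=91
  J2: C=19, w×C=2×19=38
  J3: C=29, w×C=6×29=174
Sum w×C = 303
Sum w = 15
Weighted avg = 303/15
= 20.20


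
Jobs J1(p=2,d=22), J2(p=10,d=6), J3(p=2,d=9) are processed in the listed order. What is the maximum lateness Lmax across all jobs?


Lateness per job (L = C - d):
  J1: C=2, d=22, L=-20
  J2: C=12, d=6, L=6
  J3: C=14, d=9, L=5
Lmax = max(-20, 6, 5)
= 6


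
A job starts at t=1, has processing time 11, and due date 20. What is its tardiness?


Completion = start + processing = 1 + 11 = 12
Tardiness = max(0, C - d) = max(0, 12 - 20)
= max(0, -8)
= 0


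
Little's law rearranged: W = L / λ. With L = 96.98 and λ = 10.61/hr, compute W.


Little's law: L = λW → W = L / λ
= 96.98 / 10.61
= 9.14 hours


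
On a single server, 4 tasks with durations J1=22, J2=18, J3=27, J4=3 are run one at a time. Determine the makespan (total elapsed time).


Sequential makespan: sum all processing times
= 22 + 18 + 27 + 3
= 70 time units


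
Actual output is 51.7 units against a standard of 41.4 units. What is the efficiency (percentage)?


Efficiency = (actual / standard) × 100
= (51.7 / 41.4) × 100
= 124.9%


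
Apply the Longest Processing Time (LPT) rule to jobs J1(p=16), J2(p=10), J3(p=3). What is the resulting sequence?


LPT: sort by longest processing time first
  J1: p=16
  J2: p=10
  J3: p=3
Order: J1 → J2 → J3


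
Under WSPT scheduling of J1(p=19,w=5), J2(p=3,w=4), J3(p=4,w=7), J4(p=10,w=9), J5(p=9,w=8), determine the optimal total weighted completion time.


WSPT order (by p/w): J3 → J2 → J4 → J5 → J1
  J3: C=4, w·C=7×4=28
  J2: C=7, w·C=4×7=28
  J4: C=17, w·C=9×17=153
  J5: C=26, w·C=8×26=208
  J1: C=45, w·C=5×45=225
Σ w·C = 642
= 642


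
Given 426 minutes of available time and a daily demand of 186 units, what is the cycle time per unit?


Cycle time = available time / demand
= 426 / 186
= 2.29 min/unit


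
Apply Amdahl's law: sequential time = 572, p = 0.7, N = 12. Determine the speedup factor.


Amdahl's law: T_p = T × ((1-p) + p/N)
= 572 × ((1-0.7) + 0.7/12)
= 572 × (0.30 + 0.0583)
= 572 × 0.3583
= 204.97
Speedup = 572/204.97
= 2.79×


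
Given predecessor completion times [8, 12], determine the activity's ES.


ES = max of all predecessor completion times
Predecessors: [8, 12]
ES = max(8, 12)
= 12


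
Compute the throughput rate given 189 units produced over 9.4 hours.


Throughput = units / time
= 189 / 9.4
= 20.1 units/hour


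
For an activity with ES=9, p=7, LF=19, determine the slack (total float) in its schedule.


EF = ES + duration = 9 + 7 = 16
LS = LF - duration = 19 - 7 = 12
Total Float = LF - EF = 19 - 16
(or LS - ES = 12 - 9)
= 3


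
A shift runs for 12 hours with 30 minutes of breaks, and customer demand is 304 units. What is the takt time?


Available = 12×60 - 30 = 690 min
Takt time = 690 / 304
= 2.27 min/unit


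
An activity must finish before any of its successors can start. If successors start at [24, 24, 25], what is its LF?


LF = min of all successor start times
Successors start at: [24, 24, 25]
LF = min(24, 24, 25)
= 24


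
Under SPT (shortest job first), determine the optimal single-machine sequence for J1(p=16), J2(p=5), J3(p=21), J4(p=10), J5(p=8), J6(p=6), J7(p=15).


SPT: sort by shortest processing time
  J2: p=5
  J6: p=6
  J5: p=8
  J4: p=10
  J7: p=15
  J1: p=16
  J3: p=21
Order: J2 → J6 → J5 → J4 → J7 → J1 → J3


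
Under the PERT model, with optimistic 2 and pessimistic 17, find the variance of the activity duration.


σ² = ((p - o) / 6)² = (p - o)² / 36
= (17 - 2)² / 36
= 15² / 36
= 225 / 36
= 6.2500


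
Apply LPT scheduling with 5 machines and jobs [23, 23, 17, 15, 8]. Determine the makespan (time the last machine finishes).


Jobs (LPT sorted): [23, 23, 17, 15, 8]
Machines: 5
  J=23 → Machine 1 (load: 0+23=23)
  J=23 → Machine 2 (load: 0+23=23)
  J=17 → Machine 3 (load: 0+17=17)
  J=15 → Machine 4 (load: 0+15=15)
  J=8 → Machine 5 (load: 0+8=8)
Machine loads: [23, 23, 17, 15, 8]
Makespan = max = 23 time units


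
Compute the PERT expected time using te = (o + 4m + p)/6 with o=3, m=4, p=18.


te = (o + 4m + p) / 6
= (3 + 4×4 + 18) / 6
= (3 + 16 + 18) / 6
= 37 / 6
= 6.17


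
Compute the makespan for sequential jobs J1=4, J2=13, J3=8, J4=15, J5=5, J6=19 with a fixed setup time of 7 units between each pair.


Makespan = Σ processing + (n-1) × setup
= (4 + 13 + 8 + 15 + 5 + 19) + (6-1)×7
= 64 + 35
= 99 time units


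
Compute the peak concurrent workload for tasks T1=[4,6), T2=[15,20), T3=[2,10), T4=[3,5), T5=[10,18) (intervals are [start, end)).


Check each time point for overlaps:
  t=4: 3 tasks active (T1, T3, T4)
Max concurrent = 3


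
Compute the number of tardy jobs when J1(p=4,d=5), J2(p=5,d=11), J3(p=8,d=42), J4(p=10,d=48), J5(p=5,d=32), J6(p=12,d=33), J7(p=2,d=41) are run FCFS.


Completion vs due date:
  J1: C=4, d=5 → on time
  J2: C=9, d=11 → on time
  J3: C=17, d=42 → on time
  J4: C=27, d=48 → on time
  J5: C=32, d=32 → on time
  J6: C=44, d=33 → TARDY
  J7: C=46, d=41 → TARDY
Tardy jobs: J6, J7
Count = 2


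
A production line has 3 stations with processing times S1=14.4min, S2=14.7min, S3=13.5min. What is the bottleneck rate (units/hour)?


Bottleneck = longest station time
Station times: [14.4, 14.7, 13.5]
Max = 14.7 min
Rate = 60 / 14.7
= 4.08 units/hour (bottleneck: 14.7min)


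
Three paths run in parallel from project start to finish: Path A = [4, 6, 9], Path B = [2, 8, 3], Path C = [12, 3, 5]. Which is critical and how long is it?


Path A: 4 + 6 + 9 = 19
Path B: 2 + 8 + 3 = 13
Path C: 12 + 3 + 5 = 20
Critical path = longest = max(19, 13, 20)
= 20 (Path C)


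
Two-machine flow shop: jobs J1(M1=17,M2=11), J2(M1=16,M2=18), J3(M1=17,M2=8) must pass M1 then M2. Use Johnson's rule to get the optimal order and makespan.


Johnson's rule:
Group 1 (M1≤M2, sort by M1): ['J2']
Group 2 (M1>M2, sort desc M2): ['J1', 'J3']
Sequence: J2 → J1 → J3
Makespan calculation:
  J2: M1 done=16, M2 done=34
  J1: M1 done=33, M2 done=45
  J3: M1 done=50, M2 done=58
= Sequence: J2 → J1 → J3, Makespan: 58


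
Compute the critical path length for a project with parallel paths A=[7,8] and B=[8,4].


Path A: 7 + 8 = 15
Path B: 8 + 4 = 12
Critical path = longest = max(15, 12)
= 15 (Path A)


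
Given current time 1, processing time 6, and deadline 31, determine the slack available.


Slack = due - current_time - processing
= 31 - 1 - 6
= 24


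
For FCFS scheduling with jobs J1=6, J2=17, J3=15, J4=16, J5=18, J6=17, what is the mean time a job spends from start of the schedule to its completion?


Completion times:
  J1: completes at 6
  J2: completes at 23
  J3: completes at 38
  J4: completes at 54
  J5: completes at 72
  J6: completes at 89
Sum = 282
Average = 282/6
= 47.00


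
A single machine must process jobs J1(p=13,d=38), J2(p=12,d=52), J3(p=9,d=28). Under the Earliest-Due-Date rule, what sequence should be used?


EDD: sort by earliest due date
  J3: d=28, p=9
  J1: d=38, p=13
  J2: d=52, p=12
Order: J3 → J1 → J2


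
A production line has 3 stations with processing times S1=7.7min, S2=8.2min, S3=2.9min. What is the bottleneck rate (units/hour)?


Bottleneck = longest station time
Station times: [7.7, 8.2, 2.9]
Max = 8.2 min
Rate = 60 / 8.2
= 7.32 units/hour (bottleneck: 8.2min)


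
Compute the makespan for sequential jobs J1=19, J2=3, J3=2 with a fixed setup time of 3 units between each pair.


Makespan = Σ processing + (n-1) × setup
= (19 + 3 + 2) + (3-1)×3
= 24 + 6
= 30 time units


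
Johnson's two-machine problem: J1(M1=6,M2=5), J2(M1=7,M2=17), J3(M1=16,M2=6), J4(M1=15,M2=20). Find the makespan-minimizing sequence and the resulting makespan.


Johnson's rule:
Group 1 (M1≤M2, sort by M1): ['J2', 'J4']
Group 2 (M1>M2, sort desc M2): ['J3', 'J1']
Sequence: J2 → J4 → J3 → J1
Makespan calculation:
  J2: M1 done=7, M2 done=24
  J4: M1 done=22, M2 done=44
  J3: M1 done=38, M2 done=50
  J1: M1 done=44, M2 done=55
= Sequence: J2 → J4 → J3 → J1, Makespan: 55


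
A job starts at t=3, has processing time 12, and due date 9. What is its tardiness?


Completion = start + processing = 3 + 12 = 15
Tardiness = max(0, C - d) = max(0, 15 - 9)
= max(0, 6)
= 6


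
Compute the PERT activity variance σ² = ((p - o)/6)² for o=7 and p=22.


σ² = ((p - o) / 6)² = (p - o)² / 36
= (22 - 7)² / 36
= 15² / 36
= 225 / 36
= 6.2500


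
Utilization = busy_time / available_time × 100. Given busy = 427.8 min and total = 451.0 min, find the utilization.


Utilization = busy / total × 100
= 427.8 / 451.0 × 100
= 94.9%


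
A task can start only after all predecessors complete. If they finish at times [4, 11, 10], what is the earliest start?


ES = max of all predecessor completion times
Predecessors: [4, 11, 10]
ES = max(4, 11, 10)
= 11


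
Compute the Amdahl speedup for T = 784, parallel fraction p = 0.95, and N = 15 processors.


Amdahl's law: T_p = T × ((1-p) + p/N)
= 784 × ((1-0.95) + 0.95/15)
= 784 × (0.05 + 0.0633)
= 784 × 0.1133
= 88.85
Speedup = 784/88.85
= 8.82×


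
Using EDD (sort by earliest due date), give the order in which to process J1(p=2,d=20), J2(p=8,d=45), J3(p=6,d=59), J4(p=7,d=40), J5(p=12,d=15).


EDD: sort by earliest due date
  J5: d=15, p=12
  J1: d=20, p=2
  J4: d=40, p=7
  J2: d=45, p=8
  J3: d=59, p=6
Order: J5 → J1 → J4 → J2 → J3


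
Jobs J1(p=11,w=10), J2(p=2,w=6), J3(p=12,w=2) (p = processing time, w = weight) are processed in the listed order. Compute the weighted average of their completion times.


Completion times:
  J1: C=11, w×C=10×11=110
  J2: C=13, w×C=6×13=78
  J3: C=25, w×C=2×25=50
Sum w×C = 238
Sum w = 18
Weighted avg = 238/18
= 13.22


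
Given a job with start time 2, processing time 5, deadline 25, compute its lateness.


Completion = 2 + 5 = 7
Lateness = C - d = 7 - 25
= -18


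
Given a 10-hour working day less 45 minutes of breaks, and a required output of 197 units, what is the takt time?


Available = 10×60 - 45 = 555 min
Takt time = 555 / 197
= 2.82 min/unit


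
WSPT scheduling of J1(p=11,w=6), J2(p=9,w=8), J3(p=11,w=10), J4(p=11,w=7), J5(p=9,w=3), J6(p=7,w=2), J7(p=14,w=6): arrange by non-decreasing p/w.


WSPT (Smith's rule): sort by p/w ascending
  J3: p/w = 11/10 = 1.100
  J2: p/w = 9/8 = 1.125
  J4: p/w = 11/7 = 1.571
  J1: p/w = 11/6 = 1.833
  J7: p/w = 14/6 = 2.333
  J5: p/w = 9/3 = 3.000
  J6: p/w = 7/2 = 3.500
Order: J3 → J2 → J4 → J1 → J7 → J5 → J6


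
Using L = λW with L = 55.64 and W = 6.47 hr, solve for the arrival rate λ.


Little's law: L = λW → λ = L / W
= 55.64 / 6.47
= 8.60 per hour


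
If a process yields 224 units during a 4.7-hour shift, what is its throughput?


Throughput = units / time
= 224 / 4.7
= 47.7 units/hour


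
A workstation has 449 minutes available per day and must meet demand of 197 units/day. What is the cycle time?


Cycle time = available time / demand
= 449 / 197
= 2.28 min/unit


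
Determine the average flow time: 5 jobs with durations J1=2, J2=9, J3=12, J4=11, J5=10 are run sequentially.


Completion times:
  J1: completes at 2
  J2: completes at 11
  J3: completes at 23
  J4: completes at 34
  J5: completes at 44
Sum = 114
Average = 114/5
= 22.80


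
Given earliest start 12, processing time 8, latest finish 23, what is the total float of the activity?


EF = ES + duration = 12 + 8 = 20
LS = LF - duration = 23 - 8 = 15
Total Float = LF - EF = 23 - 20
(or LS - ES = 15 - 12)
= 3


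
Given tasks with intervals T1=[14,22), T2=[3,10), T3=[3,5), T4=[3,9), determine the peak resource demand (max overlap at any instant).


Check each time point for overlaps:
  t=3: 3 tasks active (T2, T3, T4)
Max concurrent = 3


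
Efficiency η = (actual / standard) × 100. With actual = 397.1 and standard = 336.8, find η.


Efficiency = (actual / standard) × 100
= (397.1 / 336.8) × 100
= 117.9%


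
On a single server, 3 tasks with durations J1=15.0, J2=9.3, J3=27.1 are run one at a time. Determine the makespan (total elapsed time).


Sequential makespan: sum all processing times
= 15.0 + 9.3 + 27.1
= 51.4 time units
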